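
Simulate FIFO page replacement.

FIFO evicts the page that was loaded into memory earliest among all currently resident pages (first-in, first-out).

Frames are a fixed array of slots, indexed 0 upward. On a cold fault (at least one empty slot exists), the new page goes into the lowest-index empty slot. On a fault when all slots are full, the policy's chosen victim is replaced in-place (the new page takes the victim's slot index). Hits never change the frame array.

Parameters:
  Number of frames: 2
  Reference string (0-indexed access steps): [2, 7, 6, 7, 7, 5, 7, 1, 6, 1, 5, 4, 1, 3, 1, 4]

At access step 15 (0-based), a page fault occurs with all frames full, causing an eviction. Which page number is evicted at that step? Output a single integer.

Step 0: ref 2 -> FAULT, frames=[2,-]
Step 1: ref 7 -> FAULT, frames=[2,7]
Step 2: ref 6 -> FAULT, evict 2, frames=[6,7]
Step 3: ref 7 -> HIT, frames=[6,7]
Step 4: ref 7 -> HIT, frames=[6,7]
Step 5: ref 5 -> FAULT, evict 7, frames=[6,5]
Step 6: ref 7 -> FAULT, evict 6, frames=[7,5]
Step 7: ref 1 -> FAULT, evict 5, frames=[7,1]
Step 8: ref 6 -> FAULT, evict 7, frames=[6,1]
Step 9: ref 1 -> HIT, frames=[6,1]
Step 10: ref 5 -> FAULT, evict 1, frames=[6,5]
Step 11: ref 4 -> FAULT, evict 6, frames=[4,5]
Step 12: ref 1 -> FAULT, evict 5, frames=[4,1]
Step 13: ref 3 -> FAULT, evict 4, frames=[3,1]
Step 14: ref 1 -> HIT, frames=[3,1]
Step 15: ref 4 -> FAULT, evict 1, frames=[3,4]
At step 15: evicted page 1

Answer: 1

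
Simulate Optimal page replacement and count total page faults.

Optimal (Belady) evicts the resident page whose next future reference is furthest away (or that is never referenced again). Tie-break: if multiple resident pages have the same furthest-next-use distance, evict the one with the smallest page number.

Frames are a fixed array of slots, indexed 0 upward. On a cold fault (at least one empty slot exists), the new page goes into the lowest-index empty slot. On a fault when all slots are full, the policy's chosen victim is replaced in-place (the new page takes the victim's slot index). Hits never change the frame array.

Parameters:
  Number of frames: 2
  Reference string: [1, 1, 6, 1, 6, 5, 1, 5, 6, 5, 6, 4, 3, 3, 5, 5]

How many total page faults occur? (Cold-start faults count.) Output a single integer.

Step 0: ref 1 → FAULT, frames=[1,-]
Step 1: ref 1 → HIT, frames=[1,-]
Step 2: ref 6 → FAULT, frames=[1,6]
Step 3: ref 1 → HIT, frames=[1,6]
Step 4: ref 6 → HIT, frames=[1,6]
Step 5: ref 5 → FAULT (evict 6), frames=[1,5]
Step 6: ref 1 → HIT, frames=[1,5]
Step 7: ref 5 → HIT, frames=[1,5]
Step 8: ref 6 → FAULT (evict 1), frames=[6,5]
Step 9: ref 5 → HIT, frames=[6,5]
Step 10: ref 6 → HIT, frames=[6,5]
Step 11: ref 4 → FAULT (evict 6), frames=[4,5]
Step 12: ref 3 → FAULT (evict 4), frames=[3,5]
Step 13: ref 3 → HIT, frames=[3,5]
Step 14: ref 5 → HIT, frames=[3,5]
Step 15: ref 5 → HIT, frames=[3,5]
Total faults: 6

Answer: 6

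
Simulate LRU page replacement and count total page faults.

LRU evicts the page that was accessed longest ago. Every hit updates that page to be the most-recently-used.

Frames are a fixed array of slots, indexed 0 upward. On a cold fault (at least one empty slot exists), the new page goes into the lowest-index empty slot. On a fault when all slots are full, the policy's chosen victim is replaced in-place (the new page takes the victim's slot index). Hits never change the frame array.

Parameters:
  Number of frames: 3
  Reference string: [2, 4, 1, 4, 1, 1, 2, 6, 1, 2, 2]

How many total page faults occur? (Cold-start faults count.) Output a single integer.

Answer: 4

Derivation:
Step 0: ref 2 → FAULT, frames=[2,-,-]
Step 1: ref 4 → FAULT, frames=[2,4,-]
Step 2: ref 1 → FAULT, frames=[2,4,1]
Step 3: ref 4 → HIT, frames=[2,4,1]
Step 4: ref 1 → HIT, frames=[2,4,1]
Step 5: ref 1 → HIT, frames=[2,4,1]
Step 6: ref 2 → HIT, frames=[2,4,1]
Step 7: ref 6 → FAULT (evict 4), frames=[2,6,1]
Step 8: ref 1 → HIT, frames=[2,6,1]
Step 9: ref 2 → HIT, frames=[2,6,1]
Step 10: ref 2 → HIT, frames=[2,6,1]
Total faults: 4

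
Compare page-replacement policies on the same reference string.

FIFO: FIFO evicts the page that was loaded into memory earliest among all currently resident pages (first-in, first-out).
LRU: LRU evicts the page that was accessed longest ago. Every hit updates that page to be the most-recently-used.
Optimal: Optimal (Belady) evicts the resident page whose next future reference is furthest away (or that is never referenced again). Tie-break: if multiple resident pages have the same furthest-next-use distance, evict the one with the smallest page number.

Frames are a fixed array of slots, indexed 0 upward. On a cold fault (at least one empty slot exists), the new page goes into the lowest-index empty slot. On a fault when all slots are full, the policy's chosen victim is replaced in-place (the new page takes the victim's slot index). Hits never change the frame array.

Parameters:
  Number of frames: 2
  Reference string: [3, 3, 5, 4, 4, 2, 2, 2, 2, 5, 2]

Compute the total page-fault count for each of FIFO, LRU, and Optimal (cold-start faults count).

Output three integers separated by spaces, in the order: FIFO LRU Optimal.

Answer: 5 5 4

Derivation:
--- FIFO ---
  step 0: ref 3 -> FAULT, frames=[3,-] (faults so far: 1)
  step 1: ref 3 -> HIT, frames=[3,-] (faults so far: 1)
  step 2: ref 5 -> FAULT, frames=[3,5] (faults so far: 2)
  step 3: ref 4 -> FAULT, evict 3, frames=[4,5] (faults so far: 3)
  step 4: ref 4 -> HIT, frames=[4,5] (faults so far: 3)
  step 5: ref 2 -> FAULT, evict 5, frames=[4,2] (faults so far: 4)
  step 6: ref 2 -> HIT, frames=[4,2] (faults so far: 4)
  step 7: ref 2 -> HIT, frames=[4,2] (faults so far: 4)
  step 8: ref 2 -> HIT, frames=[4,2] (faults so far: 4)
  step 9: ref 5 -> FAULT, evict 4, frames=[5,2] (faults so far: 5)
  step 10: ref 2 -> HIT, frames=[5,2] (faults so far: 5)
  FIFO total faults: 5
--- LRU ---
  step 0: ref 3 -> FAULT, frames=[3,-] (faults so far: 1)
  step 1: ref 3 -> HIT, frames=[3,-] (faults so far: 1)
  step 2: ref 5 -> FAULT, frames=[3,5] (faults so far: 2)
  step 3: ref 4 -> FAULT, evict 3, frames=[4,5] (faults so far: 3)
  step 4: ref 4 -> HIT, frames=[4,5] (faults so far: 3)
  step 5: ref 2 -> FAULT, evict 5, frames=[4,2] (faults so far: 4)
  step 6: ref 2 -> HIT, frames=[4,2] (faults so far: 4)
  step 7: ref 2 -> HIT, frames=[4,2] (faults so far: 4)
  step 8: ref 2 -> HIT, frames=[4,2] (faults so far: 4)
  step 9: ref 5 -> FAULT, evict 4, frames=[5,2] (faults so far: 5)
  step 10: ref 2 -> HIT, frames=[5,2] (faults so far: 5)
  LRU total faults: 5
--- Optimal ---
  step 0: ref 3 -> FAULT, frames=[3,-] (faults so far: 1)
  step 1: ref 3 -> HIT, frames=[3,-] (faults so far: 1)
  step 2: ref 5 -> FAULT, frames=[3,5] (faults so far: 2)
  step 3: ref 4 -> FAULT, evict 3, frames=[4,5] (faults so far: 3)
  step 4: ref 4 -> HIT, frames=[4,5] (faults so far: 3)
  step 5: ref 2 -> FAULT, evict 4, frames=[2,5] (faults so far: 4)
  step 6: ref 2 -> HIT, frames=[2,5] (faults so far: 4)
  step 7: ref 2 -> HIT, frames=[2,5] (faults so far: 4)
  step 8: ref 2 -> HIT, frames=[2,5] (faults so far: 4)
  step 9: ref 5 -> HIT, frames=[2,5] (faults so far: 4)
  step 10: ref 2 -> HIT, frames=[2,5] (faults so far: 4)
  Optimal total faults: 4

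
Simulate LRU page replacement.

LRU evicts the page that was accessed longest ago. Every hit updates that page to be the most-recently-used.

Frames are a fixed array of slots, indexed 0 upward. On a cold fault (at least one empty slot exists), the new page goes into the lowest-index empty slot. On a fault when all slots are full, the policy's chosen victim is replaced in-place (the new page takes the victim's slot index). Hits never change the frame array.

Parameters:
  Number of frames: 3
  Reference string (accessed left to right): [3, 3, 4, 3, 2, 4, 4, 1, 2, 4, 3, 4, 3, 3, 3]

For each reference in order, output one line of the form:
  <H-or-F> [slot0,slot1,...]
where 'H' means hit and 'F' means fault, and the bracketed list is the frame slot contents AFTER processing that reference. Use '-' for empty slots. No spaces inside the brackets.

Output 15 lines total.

F [3,-,-]
H [3,-,-]
F [3,4,-]
H [3,4,-]
F [3,4,2]
H [3,4,2]
H [3,4,2]
F [1,4,2]
H [1,4,2]
H [1,4,2]
F [3,4,2]
H [3,4,2]
H [3,4,2]
H [3,4,2]
H [3,4,2]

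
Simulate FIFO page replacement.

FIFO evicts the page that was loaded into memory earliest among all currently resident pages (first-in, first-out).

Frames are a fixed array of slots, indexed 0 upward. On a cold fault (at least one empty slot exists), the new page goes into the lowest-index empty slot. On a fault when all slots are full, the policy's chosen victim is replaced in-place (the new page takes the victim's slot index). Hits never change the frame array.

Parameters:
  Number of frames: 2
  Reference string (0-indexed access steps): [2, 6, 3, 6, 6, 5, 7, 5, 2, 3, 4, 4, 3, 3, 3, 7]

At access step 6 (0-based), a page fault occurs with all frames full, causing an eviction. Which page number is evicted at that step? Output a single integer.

Answer: 3

Derivation:
Step 0: ref 2 -> FAULT, frames=[2,-]
Step 1: ref 6 -> FAULT, frames=[2,6]
Step 2: ref 3 -> FAULT, evict 2, frames=[3,6]
Step 3: ref 6 -> HIT, frames=[3,6]
Step 4: ref 6 -> HIT, frames=[3,6]
Step 5: ref 5 -> FAULT, evict 6, frames=[3,5]
Step 6: ref 7 -> FAULT, evict 3, frames=[7,5]
At step 6: evicted page 3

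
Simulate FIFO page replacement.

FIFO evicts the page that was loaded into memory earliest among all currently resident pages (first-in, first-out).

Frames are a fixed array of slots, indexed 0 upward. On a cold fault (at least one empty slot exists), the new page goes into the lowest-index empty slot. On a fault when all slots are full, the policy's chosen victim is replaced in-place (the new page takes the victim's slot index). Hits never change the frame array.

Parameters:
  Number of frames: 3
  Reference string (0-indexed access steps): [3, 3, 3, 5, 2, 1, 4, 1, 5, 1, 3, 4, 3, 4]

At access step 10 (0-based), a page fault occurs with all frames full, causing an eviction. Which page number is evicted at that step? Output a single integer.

Answer: 1

Derivation:
Step 0: ref 3 -> FAULT, frames=[3,-,-]
Step 1: ref 3 -> HIT, frames=[3,-,-]
Step 2: ref 3 -> HIT, frames=[3,-,-]
Step 3: ref 5 -> FAULT, frames=[3,5,-]
Step 4: ref 2 -> FAULT, frames=[3,5,2]
Step 5: ref 1 -> FAULT, evict 3, frames=[1,5,2]
Step 6: ref 4 -> FAULT, evict 5, frames=[1,4,2]
Step 7: ref 1 -> HIT, frames=[1,4,2]
Step 8: ref 5 -> FAULT, evict 2, frames=[1,4,5]
Step 9: ref 1 -> HIT, frames=[1,4,5]
Step 10: ref 3 -> FAULT, evict 1, frames=[3,4,5]
At step 10: evicted page 1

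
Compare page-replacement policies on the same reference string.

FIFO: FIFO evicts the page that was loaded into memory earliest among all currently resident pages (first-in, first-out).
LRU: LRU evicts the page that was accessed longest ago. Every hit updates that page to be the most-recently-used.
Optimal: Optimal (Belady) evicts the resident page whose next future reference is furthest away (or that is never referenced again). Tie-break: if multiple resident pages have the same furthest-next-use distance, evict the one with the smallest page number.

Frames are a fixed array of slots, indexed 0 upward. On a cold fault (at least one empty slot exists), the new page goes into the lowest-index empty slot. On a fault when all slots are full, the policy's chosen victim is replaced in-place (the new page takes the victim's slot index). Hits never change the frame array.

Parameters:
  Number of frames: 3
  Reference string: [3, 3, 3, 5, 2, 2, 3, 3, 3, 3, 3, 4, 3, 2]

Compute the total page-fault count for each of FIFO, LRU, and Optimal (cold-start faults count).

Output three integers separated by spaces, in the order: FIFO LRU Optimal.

--- FIFO ---
  step 0: ref 3 -> FAULT, frames=[3,-,-] (faults so far: 1)
  step 1: ref 3 -> HIT, frames=[3,-,-] (faults so far: 1)
  step 2: ref 3 -> HIT, frames=[3,-,-] (faults so far: 1)
  step 3: ref 5 -> FAULT, frames=[3,5,-] (faults so far: 2)
  step 4: ref 2 -> FAULT, frames=[3,5,2] (faults so far: 3)
  step 5: ref 2 -> HIT, frames=[3,5,2] (faults so far: 3)
  step 6: ref 3 -> HIT, frames=[3,5,2] (faults so far: 3)
  step 7: ref 3 -> HIT, frames=[3,5,2] (faults so far: 3)
  step 8: ref 3 -> HIT, frames=[3,5,2] (faults so far: 3)
  step 9: ref 3 -> HIT, frames=[3,5,2] (faults so far: 3)
  step 10: ref 3 -> HIT, frames=[3,5,2] (faults so far: 3)
  step 11: ref 4 -> FAULT, evict 3, frames=[4,5,2] (faults so far: 4)
  step 12: ref 3 -> FAULT, evict 5, frames=[4,3,2] (faults so far: 5)
  step 13: ref 2 -> HIT, frames=[4,3,2] (faults so far: 5)
  FIFO total faults: 5
--- LRU ---
  step 0: ref 3 -> FAULT, frames=[3,-,-] (faults so far: 1)
  step 1: ref 3 -> HIT, frames=[3,-,-] (faults so far: 1)
  step 2: ref 3 -> HIT, frames=[3,-,-] (faults so far: 1)
  step 3: ref 5 -> FAULT, frames=[3,5,-] (faults so far: 2)
  step 4: ref 2 -> FAULT, frames=[3,5,2] (faults so far: 3)
  step 5: ref 2 -> HIT, frames=[3,5,2] (faults so far: 3)
  step 6: ref 3 -> HIT, frames=[3,5,2] (faults so far: 3)
  step 7: ref 3 -> HIT, frames=[3,5,2] (faults so far: 3)
  step 8: ref 3 -> HIT, frames=[3,5,2] (faults so far: 3)
  step 9: ref 3 -> HIT, frames=[3,5,2] (faults so far: 3)
  step 10: ref 3 -> HIT, frames=[3,5,2] (faults so far: 3)
  step 11: ref 4 -> FAULT, evict 5, frames=[3,4,2] (faults so far: 4)
  step 12: ref 3 -> HIT, frames=[3,4,2] (faults so far: 4)
  step 13: ref 2 -> HIT, frames=[3,4,2] (faults so far: 4)
  LRU total faults: 4
--- Optimal ---
  step 0: ref 3 -> FAULT, frames=[3,-,-] (faults so far: 1)
  step 1: ref 3 -> HIT, frames=[3,-,-] (faults so far: 1)
  step 2: ref 3 -> HIT, frames=[3,-,-] (faults so far: 1)
  step 3: ref 5 -> FAULT, frames=[3,5,-] (faults so far: 2)
  step 4: ref 2 -> FAULT, frames=[3,5,2] (faults so far: 3)
  step 5: ref 2 -> HIT, frames=[3,5,2] (faults so far: 3)
  step 6: ref 3 -> HIT, frames=[3,5,2] (faults so far: 3)
  step 7: ref 3 -> HIT, frames=[3,5,2] (faults so far: 3)
  step 8: ref 3 -> HIT, frames=[3,5,2] (faults so far: 3)
  step 9: ref 3 -> HIT, frames=[3,5,2] (faults so far: 3)
  step 10: ref 3 -> HIT, frames=[3,5,2] (faults so far: 3)
  step 11: ref 4 -> FAULT, evict 5, frames=[3,4,2] (faults so far: 4)
  step 12: ref 3 -> HIT, frames=[3,4,2] (faults so far: 4)
  step 13: ref 2 -> HIT, frames=[3,4,2] (faults so far: 4)
  Optimal total faults: 4

Answer: 5 4 4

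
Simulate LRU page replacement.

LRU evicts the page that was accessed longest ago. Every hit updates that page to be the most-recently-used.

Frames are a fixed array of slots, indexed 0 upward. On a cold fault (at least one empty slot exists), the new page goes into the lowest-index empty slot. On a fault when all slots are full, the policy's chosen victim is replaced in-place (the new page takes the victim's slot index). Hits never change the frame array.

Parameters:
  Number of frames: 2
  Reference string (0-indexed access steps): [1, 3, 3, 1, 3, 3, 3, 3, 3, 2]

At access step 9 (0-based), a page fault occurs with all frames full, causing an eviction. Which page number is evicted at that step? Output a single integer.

Step 0: ref 1 -> FAULT, frames=[1,-]
Step 1: ref 3 -> FAULT, frames=[1,3]
Step 2: ref 3 -> HIT, frames=[1,3]
Step 3: ref 1 -> HIT, frames=[1,3]
Step 4: ref 3 -> HIT, frames=[1,3]
Step 5: ref 3 -> HIT, frames=[1,3]
Step 6: ref 3 -> HIT, frames=[1,3]
Step 7: ref 3 -> HIT, frames=[1,3]
Step 8: ref 3 -> HIT, frames=[1,3]
Step 9: ref 2 -> FAULT, evict 1, frames=[2,3]
At step 9: evicted page 1

Answer: 1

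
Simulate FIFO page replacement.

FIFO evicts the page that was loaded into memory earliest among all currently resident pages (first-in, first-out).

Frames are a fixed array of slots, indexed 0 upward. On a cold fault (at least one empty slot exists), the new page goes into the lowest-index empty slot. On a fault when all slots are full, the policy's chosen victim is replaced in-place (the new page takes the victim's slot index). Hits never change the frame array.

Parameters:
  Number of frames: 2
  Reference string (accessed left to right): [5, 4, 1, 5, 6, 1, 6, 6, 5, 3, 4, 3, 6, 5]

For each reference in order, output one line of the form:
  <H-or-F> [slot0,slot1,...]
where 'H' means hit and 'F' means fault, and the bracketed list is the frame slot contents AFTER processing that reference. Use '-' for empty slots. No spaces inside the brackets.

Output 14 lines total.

F [5,-]
F [5,4]
F [1,4]
F [1,5]
F [6,5]
F [6,1]
H [6,1]
H [6,1]
F [5,1]
F [5,3]
F [4,3]
H [4,3]
F [4,6]
F [5,6]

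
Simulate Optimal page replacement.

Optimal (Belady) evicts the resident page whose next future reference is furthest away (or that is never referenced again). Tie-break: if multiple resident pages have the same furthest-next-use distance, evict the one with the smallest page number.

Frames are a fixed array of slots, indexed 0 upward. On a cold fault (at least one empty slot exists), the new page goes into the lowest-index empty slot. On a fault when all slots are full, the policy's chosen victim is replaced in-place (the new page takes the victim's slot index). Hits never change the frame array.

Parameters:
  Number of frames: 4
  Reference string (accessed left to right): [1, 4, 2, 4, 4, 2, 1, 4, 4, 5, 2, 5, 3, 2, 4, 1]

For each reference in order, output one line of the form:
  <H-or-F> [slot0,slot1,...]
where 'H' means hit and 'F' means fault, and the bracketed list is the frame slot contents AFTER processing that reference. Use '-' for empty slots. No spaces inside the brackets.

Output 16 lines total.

F [1,-,-,-]
F [1,4,-,-]
F [1,4,2,-]
H [1,4,2,-]
H [1,4,2,-]
H [1,4,2,-]
H [1,4,2,-]
H [1,4,2,-]
H [1,4,2,-]
F [1,4,2,5]
H [1,4,2,5]
H [1,4,2,5]
F [1,4,2,3]
H [1,4,2,3]
H [1,4,2,3]
H [1,4,2,3]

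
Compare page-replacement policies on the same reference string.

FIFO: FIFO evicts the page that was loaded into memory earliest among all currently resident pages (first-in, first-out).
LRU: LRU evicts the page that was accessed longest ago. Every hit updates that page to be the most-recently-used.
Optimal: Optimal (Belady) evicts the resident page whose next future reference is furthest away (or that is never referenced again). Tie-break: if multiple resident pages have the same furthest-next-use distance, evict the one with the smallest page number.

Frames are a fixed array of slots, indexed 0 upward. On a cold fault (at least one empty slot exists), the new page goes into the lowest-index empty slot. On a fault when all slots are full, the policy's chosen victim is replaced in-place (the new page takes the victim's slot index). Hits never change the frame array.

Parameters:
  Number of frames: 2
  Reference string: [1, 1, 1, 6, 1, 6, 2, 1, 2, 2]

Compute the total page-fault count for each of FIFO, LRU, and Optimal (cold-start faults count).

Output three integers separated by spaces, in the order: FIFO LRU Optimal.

Answer: 4 4 3

Derivation:
--- FIFO ---
  step 0: ref 1 -> FAULT, frames=[1,-] (faults so far: 1)
  step 1: ref 1 -> HIT, frames=[1,-] (faults so far: 1)
  step 2: ref 1 -> HIT, frames=[1,-] (faults so far: 1)
  step 3: ref 6 -> FAULT, frames=[1,6] (faults so far: 2)
  step 4: ref 1 -> HIT, frames=[1,6] (faults so far: 2)
  step 5: ref 6 -> HIT, frames=[1,6] (faults so far: 2)
  step 6: ref 2 -> FAULT, evict 1, frames=[2,6] (faults so far: 3)
  step 7: ref 1 -> FAULT, evict 6, frames=[2,1] (faults so far: 4)
  step 8: ref 2 -> HIT, frames=[2,1] (faults so far: 4)
  step 9: ref 2 -> HIT, frames=[2,1] (faults so far: 4)
  FIFO total faults: 4
--- LRU ---
  step 0: ref 1 -> FAULT, frames=[1,-] (faults so far: 1)
  step 1: ref 1 -> HIT, frames=[1,-] (faults so far: 1)
  step 2: ref 1 -> HIT, frames=[1,-] (faults so far: 1)
  step 3: ref 6 -> FAULT, frames=[1,6] (faults so far: 2)
  step 4: ref 1 -> HIT, frames=[1,6] (faults so far: 2)
  step 5: ref 6 -> HIT, frames=[1,6] (faults so far: 2)
  step 6: ref 2 -> FAULT, evict 1, frames=[2,6] (faults so far: 3)
  step 7: ref 1 -> FAULT, evict 6, frames=[2,1] (faults so far: 4)
  step 8: ref 2 -> HIT, frames=[2,1] (faults so far: 4)
  step 9: ref 2 -> HIT, frames=[2,1] (faults so far: 4)
  LRU total faults: 4
--- Optimal ---
  step 0: ref 1 -> FAULT, frames=[1,-] (faults so far: 1)
  step 1: ref 1 -> HIT, frames=[1,-] (faults so far: 1)
  step 2: ref 1 -> HIT, frames=[1,-] (faults so far: 1)
  step 3: ref 6 -> FAULT, frames=[1,6] (faults so far: 2)
  step 4: ref 1 -> HIT, frames=[1,6] (faults so far: 2)
  step 5: ref 6 -> HIT, frames=[1,6] (faults so far: 2)
  step 6: ref 2 -> FAULT, evict 6, frames=[1,2] (faults so far: 3)
  step 7: ref 1 -> HIT, frames=[1,2] (faults so far: 3)
  step 8: ref 2 -> HIT, frames=[1,2] (faults so far: 3)
  step 9: ref 2 -> HIT, frames=[1,2] (faults so far: 3)
  Optimal total faults: 3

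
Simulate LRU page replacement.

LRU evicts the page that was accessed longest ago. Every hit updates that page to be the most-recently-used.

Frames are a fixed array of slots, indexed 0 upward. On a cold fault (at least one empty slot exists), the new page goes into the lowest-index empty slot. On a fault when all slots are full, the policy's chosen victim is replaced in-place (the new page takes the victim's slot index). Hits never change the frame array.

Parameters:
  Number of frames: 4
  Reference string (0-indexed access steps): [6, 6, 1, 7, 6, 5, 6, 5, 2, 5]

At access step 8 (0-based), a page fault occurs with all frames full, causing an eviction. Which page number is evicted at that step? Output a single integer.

Answer: 1

Derivation:
Step 0: ref 6 -> FAULT, frames=[6,-,-,-]
Step 1: ref 6 -> HIT, frames=[6,-,-,-]
Step 2: ref 1 -> FAULT, frames=[6,1,-,-]
Step 3: ref 7 -> FAULT, frames=[6,1,7,-]
Step 4: ref 6 -> HIT, frames=[6,1,7,-]
Step 5: ref 5 -> FAULT, frames=[6,1,7,5]
Step 6: ref 6 -> HIT, frames=[6,1,7,5]
Step 7: ref 5 -> HIT, frames=[6,1,7,5]
Step 8: ref 2 -> FAULT, evict 1, frames=[6,2,7,5]
At step 8: evicted page 1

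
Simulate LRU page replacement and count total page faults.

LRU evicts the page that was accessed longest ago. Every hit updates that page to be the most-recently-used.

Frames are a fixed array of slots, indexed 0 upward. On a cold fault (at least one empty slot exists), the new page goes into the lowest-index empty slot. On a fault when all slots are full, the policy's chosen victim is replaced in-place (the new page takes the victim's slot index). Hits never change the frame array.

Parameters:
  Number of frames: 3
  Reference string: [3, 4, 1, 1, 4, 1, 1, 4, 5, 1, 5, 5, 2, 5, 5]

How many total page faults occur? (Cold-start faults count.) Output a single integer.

Answer: 5

Derivation:
Step 0: ref 3 → FAULT, frames=[3,-,-]
Step 1: ref 4 → FAULT, frames=[3,4,-]
Step 2: ref 1 → FAULT, frames=[3,4,1]
Step 3: ref 1 → HIT, frames=[3,4,1]
Step 4: ref 4 → HIT, frames=[3,4,1]
Step 5: ref 1 → HIT, frames=[3,4,1]
Step 6: ref 1 → HIT, frames=[3,4,1]
Step 7: ref 4 → HIT, frames=[3,4,1]
Step 8: ref 5 → FAULT (evict 3), frames=[5,4,1]
Step 9: ref 1 → HIT, frames=[5,4,1]
Step 10: ref 5 → HIT, frames=[5,4,1]
Step 11: ref 5 → HIT, frames=[5,4,1]
Step 12: ref 2 → FAULT (evict 4), frames=[5,2,1]
Step 13: ref 5 → HIT, frames=[5,2,1]
Step 14: ref 5 → HIT, frames=[5,2,1]
Total faults: 5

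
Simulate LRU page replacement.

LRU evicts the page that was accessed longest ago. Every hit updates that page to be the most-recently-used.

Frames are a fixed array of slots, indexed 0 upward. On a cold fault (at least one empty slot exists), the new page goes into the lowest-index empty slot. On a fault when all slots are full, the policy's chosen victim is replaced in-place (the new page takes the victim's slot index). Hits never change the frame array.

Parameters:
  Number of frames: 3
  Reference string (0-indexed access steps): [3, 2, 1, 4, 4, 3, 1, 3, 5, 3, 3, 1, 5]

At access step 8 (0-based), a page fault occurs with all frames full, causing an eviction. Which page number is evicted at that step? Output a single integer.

Answer: 4

Derivation:
Step 0: ref 3 -> FAULT, frames=[3,-,-]
Step 1: ref 2 -> FAULT, frames=[3,2,-]
Step 2: ref 1 -> FAULT, frames=[3,2,1]
Step 3: ref 4 -> FAULT, evict 3, frames=[4,2,1]
Step 4: ref 4 -> HIT, frames=[4,2,1]
Step 5: ref 3 -> FAULT, evict 2, frames=[4,3,1]
Step 6: ref 1 -> HIT, frames=[4,3,1]
Step 7: ref 3 -> HIT, frames=[4,3,1]
Step 8: ref 5 -> FAULT, evict 4, frames=[5,3,1]
At step 8: evicted page 4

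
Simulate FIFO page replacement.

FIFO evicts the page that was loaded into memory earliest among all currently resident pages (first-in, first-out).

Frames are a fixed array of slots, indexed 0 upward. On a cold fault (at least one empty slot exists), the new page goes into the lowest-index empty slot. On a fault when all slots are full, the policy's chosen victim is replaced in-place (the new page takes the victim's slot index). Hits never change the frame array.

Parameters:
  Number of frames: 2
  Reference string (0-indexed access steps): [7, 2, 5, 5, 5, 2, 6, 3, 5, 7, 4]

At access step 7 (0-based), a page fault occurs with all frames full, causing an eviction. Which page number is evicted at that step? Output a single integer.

Step 0: ref 7 -> FAULT, frames=[7,-]
Step 1: ref 2 -> FAULT, frames=[7,2]
Step 2: ref 5 -> FAULT, evict 7, frames=[5,2]
Step 3: ref 5 -> HIT, frames=[5,2]
Step 4: ref 5 -> HIT, frames=[5,2]
Step 5: ref 2 -> HIT, frames=[5,2]
Step 6: ref 6 -> FAULT, evict 2, frames=[5,6]
Step 7: ref 3 -> FAULT, evict 5, frames=[3,6]
At step 7: evicted page 5

Answer: 5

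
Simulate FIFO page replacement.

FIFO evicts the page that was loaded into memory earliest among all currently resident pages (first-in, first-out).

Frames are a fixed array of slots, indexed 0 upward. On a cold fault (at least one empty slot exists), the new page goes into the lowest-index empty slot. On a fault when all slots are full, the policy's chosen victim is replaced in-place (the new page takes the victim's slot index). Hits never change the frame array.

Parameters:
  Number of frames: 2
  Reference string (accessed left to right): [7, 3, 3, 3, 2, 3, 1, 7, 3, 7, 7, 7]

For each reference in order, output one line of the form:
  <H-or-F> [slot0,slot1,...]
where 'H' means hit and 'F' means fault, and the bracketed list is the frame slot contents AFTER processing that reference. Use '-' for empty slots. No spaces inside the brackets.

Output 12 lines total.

F [7,-]
F [7,3]
H [7,3]
H [7,3]
F [2,3]
H [2,3]
F [2,1]
F [7,1]
F [7,3]
H [7,3]
H [7,3]
H [7,3]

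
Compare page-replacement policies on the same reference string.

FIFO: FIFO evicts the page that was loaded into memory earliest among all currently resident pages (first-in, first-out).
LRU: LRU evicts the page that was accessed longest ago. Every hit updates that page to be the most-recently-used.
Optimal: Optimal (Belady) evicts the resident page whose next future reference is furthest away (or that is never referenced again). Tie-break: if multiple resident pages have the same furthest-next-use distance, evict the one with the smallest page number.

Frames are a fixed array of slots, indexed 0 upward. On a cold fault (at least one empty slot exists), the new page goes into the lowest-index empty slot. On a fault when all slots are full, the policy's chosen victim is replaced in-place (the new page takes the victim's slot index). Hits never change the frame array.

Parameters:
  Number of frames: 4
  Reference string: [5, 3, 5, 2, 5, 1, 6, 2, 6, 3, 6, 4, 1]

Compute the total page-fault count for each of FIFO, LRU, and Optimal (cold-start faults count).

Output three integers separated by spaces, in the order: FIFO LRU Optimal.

Answer: 6 8 6

Derivation:
--- FIFO ---
  step 0: ref 5 -> FAULT, frames=[5,-,-,-] (faults so far: 1)
  step 1: ref 3 -> FAULT, frames=[5,3,-,-] (faults so far: 2)
  step 2: ref 5 -> HIT, frames=[5,3,-,-] (faults so far: 2)
  step 3: ref 2 -> FAULT, frames=[5,3,2,-] (faults so far: 3)
  step 4: ref 5 -> HIT, frames=[5,3,2,-] (faults so far: 3)
  step 5: ref 1 -> FAULT, frames=[5,3,2,1] (faults so far: 4)
  step 6: ref 6 -> FAULT, evict 5, frames=[6,3,2,1] (faults so far: 5)
  step 7: ref 2 -> HIT, frames=[6,3,2,1] (faults so far: 5)
  step 8: ref 6 -> HIT, frames=[6,3,2,1] (faults so far: 5)
  step 9: ref 3 -> HIT, frames=[6,3,2,1] (faults so far: 5)
  step 10: ref 6 -> HIT, frames=[6,3,2,1] (faults so far: 5)
  step 11: ref 4 -> FAULT, evict 3, frames=[6,4,2,1] (faults so far: 6)
  step 12: ref 1 -> HIT, frames=[6,4,2,1] (faults so far: 6)
  FIFO total faults: 6
--- LRU ---
  step 0: ref 5 -> FAULT, frames=[5,-,-,-] (faults so far: 1)
  step 1: ref 3 -> FAULT, frames=[5,3,-,-] (faults so far: 2)
  step 2: ref 5 -> HIT, frames=[5,3,-,-] (faults so far: 2)
  step 3: ref 2 -> FAULT, frames=[5,3,2,-] (faults so far: 3)
  step 4: ref 5 -> HIT, frames=[5,3,2,-] (faults so far: 3)
  step 5: ref 1 -> FAULT, frames=[5,3,2,1] (faults so far: 4)
  step 6: ref 6 -> FAULT, evict 3, frames=[5,6,2,1] (faults so far: 5)
  step 7: ref 2 -> HIT, frames=[5,6,2,1] (faults so far: 5)
  step 8: ref 6 -> HIT, frames=[5,6,2,1] (faults so far: 5)
  step 9: ref 3 -> FAULT, evict 5, frames=[3,6,2,1] (faults so far: 6)
  step 10: ref 6 -> HIT, frames=[3,6,2,1] (faults so far: 6)
  step 11: ref 4 -> FAULT, evict 1, frames=[3,6,2,4] (faults so far: 7)
  step 12: ref 1 -> FAULT, evict 2, frames=[3,6,1,4] (faults so far: 8)
  LRU total faults: 8
--- Optimal ---
  step 0: ref 5 -> FAULT, frames=[5,-,-,-] (faults so far: 1)
  step 1: ref 3 -> FAULT, frames=[5,3,-,-] (faults so far: 2)
  step 2: ref 5 -> HIT, frames=[5,3,-,-] (faults so far: 2)
  step 3: ref 2 -> FAULT, frames=[5,3,2,-] (faults so far: 3)
  step 4: ref 5 -> HIT, frames=[5,3,2,-] (faults so far: 3)
  step 5: ref 1 -> FAULT, frames=[5,3,2,1] (faults so far: 4)
  step 6: ref 6 -> FAULT, evict 5, frames=[6,3,2,1] (faults so far: 5)
  step 7: ref 2 -> HIT, frames=[6,3,2,1] (faults so far: 5)
  step 8: ref 6 -> HIT, frames=[6,3,2,1] (faults so far: 5)
  step 9: ref 3 -> HIT, frames=[6,3,2,1] (faults so far: 5)
  step 10: ref 6 -> HIT, frames=[6,3,2,1] (faults so far: 5)
  step 11: ref 4 -> FAULT, evict 2, frames=[6,3,4,1] (faults so far: 6)
  step 12: ref 1 -> HIT, frames=[6,3,4,1] (faults so far: 6)
  Optimal total faults: 6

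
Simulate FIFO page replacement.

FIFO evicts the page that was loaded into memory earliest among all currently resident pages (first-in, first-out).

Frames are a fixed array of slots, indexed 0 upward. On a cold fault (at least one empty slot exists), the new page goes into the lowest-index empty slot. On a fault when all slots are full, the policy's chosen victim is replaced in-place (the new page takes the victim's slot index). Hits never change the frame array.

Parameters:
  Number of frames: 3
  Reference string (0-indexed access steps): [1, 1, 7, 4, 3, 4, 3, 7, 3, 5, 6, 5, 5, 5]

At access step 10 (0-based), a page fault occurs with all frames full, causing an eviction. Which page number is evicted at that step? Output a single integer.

Answer: 4

Derivation:
Step 0: ref 1 -> FAULT, frames=[1,-,-]
Step 1: ref 1 -> HIT, frames=[1,-,-]
Step 2: ref 7 -> FAULT, frames=[1,7,-]
Step 3: ref 4 -> FAULT, frames=[1,7,4]
Step 4: ref 3 -> FAULT, evict 1, frames=[3,7,4]
Step 5: ref 4 -> HIT, frames=[3,7,4]
Step 6: ref 3 -> HIT, frames=[3,7,4]
Step 7: ref 7 -> HIT, frames=[3,7,4]
Step 8: ref 3 -> HIT, frames=[3,7,4]
Step 9: ref 5 -> FAULT, evict 7, frames=[3,5,4]
Step 10: ref 6 -> FAULT, evict 4, frames=[3,5,6]
At step 10: evicted page 4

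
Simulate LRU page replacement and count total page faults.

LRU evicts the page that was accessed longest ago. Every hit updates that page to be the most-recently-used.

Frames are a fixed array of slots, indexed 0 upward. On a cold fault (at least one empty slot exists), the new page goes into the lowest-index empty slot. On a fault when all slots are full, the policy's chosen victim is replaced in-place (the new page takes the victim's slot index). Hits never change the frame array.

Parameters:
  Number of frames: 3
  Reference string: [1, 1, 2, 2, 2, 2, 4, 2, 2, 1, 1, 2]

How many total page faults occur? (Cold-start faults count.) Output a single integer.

Step 0: ref 1 → FAULT, frames=[1,-,-]
Step 1: ref 1 → HIT, frames=[1,-,-]
Step 2: ref 2 → FAULT, frames=[1,2,-]
Step 3: ref 2 → HIT, frames=[1,2,-]
Step 4: ref 2 → HIT, frames=[1,2,-]
Step 5: ref 2 → HIT, frames=[1,2,-]
Step 6: ref 4 → FAULT, frames=[1,2,4]
Step 7: ref 2 → HIT, frames=[1,2,4]
Step 8: ref 2 → HIT, frames=[1,2,4]
Step 9: ref 1 → HIT, frames=[1,2,4]
Step 10: ref 1 → HIT, frames=[1,2,4]
Step 11: ref 2 → HIT, frames=[1,2,4]
Total faults: 3

Answer: 3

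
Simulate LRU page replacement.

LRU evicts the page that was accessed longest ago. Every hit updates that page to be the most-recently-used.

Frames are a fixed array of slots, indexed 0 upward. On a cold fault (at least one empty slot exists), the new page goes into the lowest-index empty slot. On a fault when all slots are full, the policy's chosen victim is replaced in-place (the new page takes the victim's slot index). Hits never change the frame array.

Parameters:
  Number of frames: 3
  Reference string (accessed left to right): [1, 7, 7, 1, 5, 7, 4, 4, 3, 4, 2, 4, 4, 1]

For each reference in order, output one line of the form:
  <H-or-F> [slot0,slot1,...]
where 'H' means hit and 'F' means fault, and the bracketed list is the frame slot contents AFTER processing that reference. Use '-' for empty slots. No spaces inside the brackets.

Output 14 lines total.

F [1,-,-]
F [1,7,-]
H [1,7,-]
H [1,7,-]
F [1,7,5]
H [1,7,5]
F [4,7,5]
H [4,7,5]
F [4,7,3]
H [4,7,3]
F [4,2,3]
H [4,2,3]
H [4,2,3]
F [4,2,1]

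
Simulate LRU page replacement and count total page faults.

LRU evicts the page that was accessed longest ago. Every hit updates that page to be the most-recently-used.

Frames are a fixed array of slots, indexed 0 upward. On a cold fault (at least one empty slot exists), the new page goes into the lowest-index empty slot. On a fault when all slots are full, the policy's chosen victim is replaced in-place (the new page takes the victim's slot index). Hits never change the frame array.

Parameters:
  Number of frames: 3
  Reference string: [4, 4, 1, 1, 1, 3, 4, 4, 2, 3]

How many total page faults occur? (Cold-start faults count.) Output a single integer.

Step 0: ref 4 → FAULT, frames=[4,-,-]
Step 1: ref 4 → HIT, frames=[4,-,-]
Step 2: ref 1 → FAULT, frames=[4,1,-]
Step 3: ref 1 → HIT, frames=[4,1,-]
Step 4: ref 1 → HIT, frames=[4,1,-]
Step 5: ref 3 → FAULT, frames=[4,1,3]
Step 6: ref 4 → HIT, frames=[4,1,3]
Step 7: ref 4 → HIT, frames=[4,1,3]
Step 8: ref 2 → FAULT (evict 1), frames=[4,2,3]
Step 9: ref 3 → HIT, frames=[4,2,3]
Total faults: 4

Answer: 4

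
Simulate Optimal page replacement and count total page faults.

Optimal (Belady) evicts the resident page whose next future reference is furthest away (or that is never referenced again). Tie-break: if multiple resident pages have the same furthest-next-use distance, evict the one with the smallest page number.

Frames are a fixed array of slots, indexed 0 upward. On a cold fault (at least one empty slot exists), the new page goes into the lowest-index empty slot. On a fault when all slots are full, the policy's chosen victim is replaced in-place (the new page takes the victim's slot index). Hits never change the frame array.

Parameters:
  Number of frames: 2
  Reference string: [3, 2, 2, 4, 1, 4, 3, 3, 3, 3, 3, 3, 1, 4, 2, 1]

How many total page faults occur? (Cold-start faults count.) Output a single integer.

Answer: 7

Derivation:
Step 0: ref 3 → FAULT, frames=[3,-]
Step 1: ref 2 → FAULT, frames=[3,2]
Step 2: ref 2 → HIT, frames=[3,2]
Step 3: ref 4 → FAULT (evict 2), frames=[3,4]
Step 4: ref 1 → FAULT (evict 3), frames=[1,4]
Step 5: ref 4 → HIT, frames=[1,4]
Step 6: ref 3 → FAULT (evict 4), frames=[1,3]
Step 7: ref 3 → HIT, frames=[1,3]
Step 8: ref 3 → HIT, frames=[1,3]
Step 9: ref 3 → HIT, frames=[1,3]
Step 10: ref 3 → HIT, frames=[1,3]
Step 11: ref 3 → HIT, frames=[1,3]
Step 12: ref 1 → HIT, frames=[1,3]
Step 13: ref 4 → FAULT (evict 3), frames=[1,4]
Step 14: ref 2 → FAULT (evict 4), frames=[1,2]
Step 15: ref 1 → HIT, frames=[1,2]
Total faults: 7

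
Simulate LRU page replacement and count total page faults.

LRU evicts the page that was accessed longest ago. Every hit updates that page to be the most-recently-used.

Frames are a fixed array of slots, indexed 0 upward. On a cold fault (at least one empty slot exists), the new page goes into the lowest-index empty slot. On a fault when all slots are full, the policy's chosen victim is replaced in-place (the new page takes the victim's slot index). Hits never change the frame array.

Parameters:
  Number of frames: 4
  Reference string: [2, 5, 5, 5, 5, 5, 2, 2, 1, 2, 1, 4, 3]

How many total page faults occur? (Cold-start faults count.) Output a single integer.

Step 0: ref 2 → FAULT, frames=[2,-,-,-]
Step 1: ref 5 → FAULT, frames=[2,5,-,-]
Step 2: ref 5 → HIT, frames=[2,5,-,-]
Step 3: ref 5 → HIT, frames=[2,5,-,-]
Step 4: ref 5 → HIT, frames=[2,5,-,-]
Step 5: ref 5 → HIT, frames=[2,5,-,-]
Step 6: ref 2 → HIT, frames=[2,5,-,-]
Step 7: ref 2 → HIT, frames=[2,5,-,-]
Step 8: ref 1 → FAULT, frames=[2,5,1,-]
Step 9: ref 2 → HIT, frames=[2,5,1,-]
Step 10: ref 1 → HIT, frames=[2,5,1,-]
Step 11: ref 4 → FAULT, frames=[2,5,1,4]
Step 12: ref 3 → FAULT (evict 5), frames=[2,3,1,4]
Total faults: 5

Answer: 5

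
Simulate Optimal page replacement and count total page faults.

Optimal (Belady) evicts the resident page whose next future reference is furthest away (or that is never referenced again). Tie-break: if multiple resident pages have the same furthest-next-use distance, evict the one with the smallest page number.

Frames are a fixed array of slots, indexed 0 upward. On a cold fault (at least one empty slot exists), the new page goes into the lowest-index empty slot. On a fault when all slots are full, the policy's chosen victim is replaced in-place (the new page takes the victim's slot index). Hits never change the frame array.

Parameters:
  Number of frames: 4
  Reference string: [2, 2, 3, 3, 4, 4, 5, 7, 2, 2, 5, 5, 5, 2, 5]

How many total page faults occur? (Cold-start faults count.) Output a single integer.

Answer: 5

Derivation:
Step 0: ref 2 → FAULT, frames=[2,-,-,-]
Step 1: ref 2 → HIT, frames=[2,-,-,-]
Step 2: ref 3 → FAULT, frames=[2,3,-,-]
Step 3: ref 3 → HIT, frames=[2,3,-,-]
Step 4: ref 4 → FAULT, frames=[2,3,4,-]
Step 5: ref 4 → HIT, frames=[2,3,4,-]
Step 6: ref 5 → FAULT, frames=[2,3,4,5]
Step 7: ref 7 → FAULT (evict 3), frames=[2,7,4,5]
Step 8: ref 2 → HIT, frames=[2,7,4,5]
Step 9: ref 2 → HIT, frames=[2,7,4,5]
Step 10: ref 5 → HIT, frames=[2,7,4,5]
Step 11: ref 5 → HIT, frames=[2,7,4,5]
Step 12: ref 5 → HIT, frames=[2,7,4,5]
Step 13: ref 2 → HIT, frames=[2,7,4,5]
Step 14: ref 5 → HIT, frames=[2,7,4,5]
Total faults: 5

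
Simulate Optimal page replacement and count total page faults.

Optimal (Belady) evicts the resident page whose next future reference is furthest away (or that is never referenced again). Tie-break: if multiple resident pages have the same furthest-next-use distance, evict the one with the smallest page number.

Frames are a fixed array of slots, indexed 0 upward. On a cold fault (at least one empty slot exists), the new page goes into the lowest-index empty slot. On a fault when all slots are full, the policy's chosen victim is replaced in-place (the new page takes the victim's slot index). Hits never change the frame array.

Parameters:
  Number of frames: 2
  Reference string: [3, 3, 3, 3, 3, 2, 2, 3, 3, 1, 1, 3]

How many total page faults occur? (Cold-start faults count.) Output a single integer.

Step 0: ref 3 → FAULT, frames=[3,-]
Step 1: ref 3 → HIT, frames=[3,-]
Step 2: ref 3 → HIT, frames=[3,-]
Step 3: ref 3 → HIT, frames=[3,-]
Step 4: ref 3 → HIT, frames=[3,-]
Step 5: ref 2 → FAULT, frames=[3,2]
Step 6: ref 2 → HIT, frames=[3,2]
Step 7: ref 3 → HIT, frames=[3,2]
Step 8: ref 3 → HIT, frames=[3,2]
Step 9: ref 1 → FAULT (evict 2), frames=[3,1]
Step 10: ref 1 → HIT, frames=[3,1]
Step 11: ref 3 → HIT, frames=[3,1]
Total faults: 3

Answer: 3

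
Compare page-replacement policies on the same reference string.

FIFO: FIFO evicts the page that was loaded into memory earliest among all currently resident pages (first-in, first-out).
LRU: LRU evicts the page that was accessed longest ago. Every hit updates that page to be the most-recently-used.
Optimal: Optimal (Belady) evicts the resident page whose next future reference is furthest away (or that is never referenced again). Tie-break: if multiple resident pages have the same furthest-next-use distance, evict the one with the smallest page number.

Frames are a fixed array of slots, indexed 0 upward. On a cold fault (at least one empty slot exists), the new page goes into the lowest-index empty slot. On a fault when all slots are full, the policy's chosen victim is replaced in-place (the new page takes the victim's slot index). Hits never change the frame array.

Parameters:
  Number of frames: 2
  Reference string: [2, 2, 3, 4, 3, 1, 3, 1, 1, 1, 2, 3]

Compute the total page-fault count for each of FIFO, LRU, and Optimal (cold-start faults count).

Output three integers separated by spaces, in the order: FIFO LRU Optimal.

--- FIFO ---
  step 0: ref 2 -> FAULT, frames=[2,-] (faults so far: 1)
  step 1: ref 2 -> HIT, frames=[2,-] (faults so far: 1)
  step 2: ref 3 -> FAULT, frames=[2,3] (faults so far: 2)
  step 3: ref 4 -> FAULT, evict 2, frames=[4,3] (faults so far: 3)
  step 4: ref 3 -> HIT, frames=[4,3] (faults so far: 3)
  step 5: ref 1 -> FAULT, evict 3, frames=[4,1] (faults so far: 4)
  step 6: ref 3 -> FAULT, evict 4, frames=[3,1] (faults so far: 5)
  step 7: ref 1 -> HIT, frames=[3,1] (faults so far: 5)
  step 8: ref 1 -> HIT, frames=[3,1] (faults so far: 5)
  step 9: ref 1 -> HIT, frames=[3,1] (faults so far: 5)
  step 10: ref 2 -> FAULT, evict 1, frames=[3,2] (faults so far: 6)
  step 11: ref 3 -> HIT, frames=[3,2] (faults so far: 6)
  FIFO total faults: 6
--- LRU ---
  step 0: ref 2 -> FAULT, frames=[2,-] (faults so far: 1)
  step 1: ref 2 -> HIT, frames=[2,-] (faults so far: 1)
  step 2: ref 3 -> FAULT, frames=[2,3] (faults so far: 2)
  step 3: ref 4 -> FAULT, evict 2, frames=[4,3] (faults so far: 3)
  step 4: ref 3 -> HIT, frames=[4,3] (faults so far: 3)
  step 5: ref 1 -> FAULT, evict 4, frames=[1,3] (faults so far: 4)
  step 6: ref 3 -> HIT, frames=[1,3] (faults so far: 4)
  step 7: ref 1 -> HIT, frames=[1,3] (faults so far: 4)
  step 8: ref 1 -> HIT, frames=[1,3] (faults so far: 4)
  step 9: ref 1 -> HIT, frames=[1,3] (faults so far: 4)
  step 10: ref 2 -> FAULT, evict 3, frames=[1,2] (faults so far: 5)
  step 11: ref 3 -> FAULT, evict 1, frames=[3,2] (faults so far: 6)
  LRU total faults: 6
--- Optimal ---
  step 0: ref 2 -> FAULT, frames=[2,-] (faults so far: 1)
  step 1: ref 2 -> HIT, frames=[2,-] (faults so far: 1)
  step 2: ref 3 -> FAULT, frames=[2,3] (faults so far: 2)
  step 3: ref 4 -> FAULT, evict 2, frames=[4,3] (faults so far: 3)
  step 4: ref 3 -> HIT, frames=[4,3] (faults so far: 3)
  step 5: ref 1 -> FAULT, evict 4, frames=[1,3] (faults so far: 4)
  step 6: ref 3 -> HIT, frames=[1,3] (faults so far: 4)
  step 7: ref 1 -> HIT, frames=[1,3] (faults so far: 4)
  step 8: ref 1 -> HIT, frames=[1,3] (faults so far: 4)
  step 9: ref 1 -> HIT, frames=[1,3] (faults so far: 4)
  step 10: ref 2 -> FAULT, evict 1, frames=[2,3] (faults so far: 5)
  step 11: ref 3 -> HIT, frames=[2,3] (faults so far: 5)
  Optimal total faults: 5

Answer: 6 6 5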